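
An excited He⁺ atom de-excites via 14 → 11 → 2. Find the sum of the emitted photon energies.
13.33 eV

The energy levels of He⁺ are E_n = -13.6057 × 2² / n² eV.

First transition (14 → 11):
ΔE₁ = |E_11 - E_14|
ΔE₁ = |-0.44977521 - (-0.27766735)| = 0.17211 eV

Second transition (11 → 2):
ΔE₂ = |E_2 - E_11|
ΔE₂ = |-13.60570000 - (-0.44977521)| = 13.15592 eV

Total energy released:
E_total = ΔE₁ + ΔE₂ = 0.17211 + 13.15592 = 13.33 eV

Note: This equals the direct transition 14 → 2: 13.33 eV ✓
Energy is conserved regardless of the path taken.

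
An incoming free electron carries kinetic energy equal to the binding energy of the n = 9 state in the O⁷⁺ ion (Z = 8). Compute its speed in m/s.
1.9446e+06 m/s (or 0.65% of c)

The binding energy at n = 9 for O⁷⁺ is:
E_9 = -13.6057 × 8²/9² = -10.750183 eV
|E_9| = 10.750183 eV

Convert to Joules:
KE = 10.750183 eV × (1.602177 × 10⁻¹⁹ J/eV) = 1.722370e-18 J

Using KE = ½mv²:
v = √(2·KE/m_e)
v = √(2 × 1.722370e-18 J / 9.10938 × 10⁻³¹ kg)
v = 1.9446e+06 m/s

This is approximately 0.65% the speed of light.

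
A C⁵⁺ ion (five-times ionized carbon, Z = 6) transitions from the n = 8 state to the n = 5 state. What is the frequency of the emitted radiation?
2.89e+15 Hz

First, find the transition energy:
E_8 = -13.6057 × 6² / 8² = -7.65321 eV
E_5 = -13.6057 × 6² / 5² = -19.59221 eV
|ΔE| = |E_5 - E_8| = 11.93900 eV

Convert to Joules: E = 11.93900 eV × (1.602177 × 10⁻¹⁹ J/eV) = 1.9128e-18 J

Using E = hf:
f = E/h = 1.9128e-18 J / (6.62607 × 10⁻³⁴ J·s)
f = 2.89e+15 Hz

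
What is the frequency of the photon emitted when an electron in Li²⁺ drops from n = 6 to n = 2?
6.58e+15 Hz

First, find the transition energy:
E_6 = -13.6057 × 3² / 6² = -3.4014250 eV
E_2 = -13.6057 × 3² / 2² = -30.6128250 eV
|ΔE| = |E_2 - E_6| = 27.2114000 eV

Convert to Joules: E = 27.2114000 eV × (1.602177 × 10⁻¹⁹ J/eV) = 4.3597e-18 J

Using E = hf:
f = E/h = 4.3597e-18 J / (6.62607 × 10⁻³⁴ J·s)
f = 6.58e+15 Hz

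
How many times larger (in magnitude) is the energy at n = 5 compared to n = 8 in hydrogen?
2.56000

Using E_n = -13.6057 Z² / n² eV with Z = 1:

E_5 = -13.6057 / 5² = -13.6057 / 25 = -0.54422800000 eV
E_8 = -13.6057 / 8² = -13.6057 / 64 = -0.21258906250 eV

The ratio is:
E_5/E_8 = (-0.54422800000) / (-0.21258906250)
E_5/E_8 = (-13.6057/25) / (-13.6057/64)
E_5/E_8 = 64/25
E_5/E_8 = 2.56000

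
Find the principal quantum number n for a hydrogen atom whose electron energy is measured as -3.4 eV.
n = 2

The exact energy levels follow E_n = -13.6057 eV / n².

The measured value (-3.4 eV) is reported to only 2 significant figures, so we must test candidate n values and see which one matches to that precision.

Candidate energies:
  n = 1:  E = -13.6057/1² = -13.60570 eV
  n = 2:  E = -13.6057/2² = -3.40143 eV  ← matches
  n = 3:  E = -13.6057/3² = -1.51174 eV
  n = 4:  E = -13.6057/4² = -0.85036 eV

Checking against the measurement of -3.4 eV (2 sig figs), only n = 2 agrees:
E_2 = -3.40143 eV, which rounds to -3.4 eV ✓

Therefore n = 2.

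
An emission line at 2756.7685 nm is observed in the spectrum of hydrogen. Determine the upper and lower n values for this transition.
n = 12 → n = 5

First, find the photon energy from the wavelength (hc = 1239.84 eV·nm):
E = hc/λ = 1239.84 eV·nm / 2756.7685 nm = 0.44974397 eV

The energy levels of hydrogen satisfy E_n = -13.6057 / n² eV, so an emission n_i → n_f releases
ΔE = 13.6057 × (1/n_f² − 1/n_i²) eV.

Setting ΔE equal to the photon energy:
1/n_f² − 1/n_i² = 0.44974397 / 13.6057 = 0.033055555

Since 1/n_i² must be positive, we need 1/n_f² > 0.033055555, i.e. n_f ≤ 5. For each allowed n_f, solve n_i = (1/n_f² − 0.033055555)^(−1/2) and check whether it is a whole number:
  n_f = 1: 1/n_i² = 1.000000000 − 0.033055555 = 0.966944445 → n_i = 1.017  (not an integer) ✗
  n_f = 2: 1/n_i² = 0.250000000 − 0.033055555 = 0.216944445 → n_i = 2.147  (not an integer) ✗
  n_f = 3: 1/n_i² = 0.111111111 − 0.033055555 = 0.078055556 → n_i = 3.579  (not an integer) ✗
  n_f = 4: 1/n_i² = 0.062500000 − 0.033055555 = 0.029444445 → n_i = 5.828  (not an integer) ✗
  n_f = 5: 1/n_i² = 0.040000000 − 0.033055555 = 0.006944445 → n_i = 12.000  → integer, n_i = 12 ✓

Only n_f = 5 gives an integer upper level, n_i = 12.

The transition is from n = 12 to n = 5 (emission).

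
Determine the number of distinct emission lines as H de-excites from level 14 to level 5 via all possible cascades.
45

The electron can occupy levels n = 5, 6, ..., 14 during de-excitation — that is m = 14 - 5 + 1 = 10 distinct levels.

The number of distinct spectral lines equals the number of ways to choose 2 of these m levels (each pair gives one possible emission transition):

Number of lines = m(m-1)/2 = 10×9/2 = 45

These correspond to all possible transitions between the 10 levels:
14 → 13, 14 → 12, 14 → 11, 14 → 10, 14 → 9, 14 → 8, 14 → 7, 14 → 6...

Each transition produces a photon with a unique energy (and thus wavelength). This count does not depend on Z.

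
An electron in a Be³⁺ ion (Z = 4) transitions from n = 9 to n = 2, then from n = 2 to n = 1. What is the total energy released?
215.004 eV

The energy levels of Be³⁺ are E_n = -13.6057 × 4² / n² eV.

First transition (9 → 2):
ΔE₁ = |E_2 - E_9|
ΔE₁ = |-54.422800000 - (-2.687545679)| = 51.735254 eV

Second transition (2 → 1):
ΔE₂ = |E_1 - E_2|
ΔE₂ = |-217.691200000 - (-54.422800000)| = 163.268400 eV

Total energy released:
E_total = ΔE₁ + ΔE₂ = 51.735254 + 163.268400 = 215.004 eV

Note: This equals the direct transition 9 → 1: 215.004 eV ✓
Energy is conserved regardless of the path taken.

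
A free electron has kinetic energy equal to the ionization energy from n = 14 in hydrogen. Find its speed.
1.56e+05 m/s (or 0.052124% of c)

The binding energy at n = 14 for hydrogen is:
E_14 = -13.6057/14² = -0.06941684 eV
|E_14| = 0.06941684 eV

Convert to Joules:
KE = 0.06941684 eV × (1.602177 × 10⁻¹⁹ J/eV) = 1.1122e-20 J

Using KE = ½mv²:
v = √(2·KE/m_e)
v = √(2 × 1.1122e-20 J / 9.10938 × 10⁻³¹ kg)
v = 1.56e+05 m/s

This is approximately 0.052124% the speed of light.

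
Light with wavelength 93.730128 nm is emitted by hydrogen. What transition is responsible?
n = 6 → n = 1

First, find the photon energy from the wavelength (hc = 1239.84 eV·nm):
E = hc/λ = 1239.84 eV·nm / 93.730128 nm = 13.227764 eV

The energy levels of hydrogen satisfy E_n = -13.6057 / n² eV, so an emission n_i → n_f releases
ΔE = 13.6057 × (1/n_f² − 1/n_i²) eV.

Setting ΔE equal to the photon energy:
1/n_f² − 1/n_i² = 13.227764 / 13.6057 = 0.97222223

Since 1/n_i² must be positive, we need 1/n_f² > 0.97222223, i.e. n_f ≤ 1. For each allowed n_f, solve n_i = (1/n_f² − 0.97222223)^(−1/2) and check whether it is a whole number:
  n_f = 1: 1/n_i² = 1.00000000 − 0.97222223 = 0.02777777 → n_i = 6.000  → integer, n_i = 6 ✓

Only n_f = 1 gives an integer upper level, n_i = 6.

The transition is from n = 6 to n = 1 (emission).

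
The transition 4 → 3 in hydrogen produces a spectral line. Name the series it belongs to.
Paschen series

The spectral series in hydrogen are named based on the final (lower) energy level:
- Lyman series: n_final = 1 (ultraviolet)
- Balmer series: n_final = 2 (visible/near-UV)
- Paschen series: n_final = 3 (infrared)
- Brackett series: n_final = 4 (infrared)
- Pfund series: n_final = 5 (far infrared)

Since this transition ends at n = 3, it belongs to the Paschen series.

For reference, this 4 → 3 line has photon energy
ΔE = 13.6057 eV × (1/3² - 1/4²) = 0.6613881944 eV,
corresponding to wavelength λ = hc/ΔE = 1239.84 eV·nm / 0.6613881944 eV = 1874.6026 nm in the infrared region.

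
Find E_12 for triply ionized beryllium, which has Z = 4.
-1.51174 eV

For hydrogen-like ions, the energy levels scale with Z²:
E_n = -13.6057 Z² / n² eV

For Be³⁺ (Z = 4) at n = 12:
E_12 = -13.6057 × 4² / 12²
E_12 = -13.6057 × 16 / 144
E_12 = -217.6912 / 144
E_12 = -1.51174 eV

The energy is 16 times more negative than hydrogen at the same n due to the stronger nuclear charge.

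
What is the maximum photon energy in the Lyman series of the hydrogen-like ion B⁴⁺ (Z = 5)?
340.1425 eV

The series limit corresponds to the transition from n = ∞ to n = 1.
This is the highest energy (shortest wavelength) transition in the Lyman series.

E_∞ = 0 eV
E_1 = -13.6057 × 5² / 1² = -340.1425 eV

Energy at series limit:
ΔE = E_∞ - E_1 = 0 - (-340.1425) = 340.1425 eV

This energy equals the ionization energy from the n = 1 state of B⁴⁺.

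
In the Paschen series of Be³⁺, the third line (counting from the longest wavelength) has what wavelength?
68.3449 nm

The lines of a series are numbered from the longest wavelength (smallest ΔE) outward; the third line is the transition from n = n_f + 3 to n_f.
The Paschen series has all transitions ending at n_f = 3.

For Be³⁺ (Z = 4), the third line (γ-line) is the jump from n = 6 to n = 3:
E_6 = -13.6057 × 4² / 6² = -6.046978 eV
E_3 = -13.6057 × 4² / 3² = -24.187911 eV
ΔE = E_6 - E_3 = 18.140933 eV

λ = hc/E = 1239.84 eV·nm / 18.140933 eV
λ = 68.3449 nm

This is the γ-line of the Paschen series in Be³⁺.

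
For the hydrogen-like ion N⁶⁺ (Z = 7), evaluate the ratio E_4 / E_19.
22.5625

Using E_n = -13.6057 Z² / n² eV with Z = 7:

E_4 = -13.6057 × 7² / 4² = -666.6793 / 16 = -41.6674562500 eV
E_19 = -13.6057 × 7² / 19² = -666.6793 / 361 = -1.8467570637 eV

The ratio is:
E_4/E_19 = (-41.6674562500) / (-1.8467570637)
E_4/E_19 = (-666.6793/16) / (-666.6793/361)
E_4/E_19 = 361/16
E_4/E_19 = 22.5625
(Note: the Z² factors cancel in the ratio.)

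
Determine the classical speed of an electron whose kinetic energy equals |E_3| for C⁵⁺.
4.37539e+06 m/s (or 1.459471% of c)

The binding energy at n = 3 for C⁵⁺ is:
E_3 = -13.6057 × 6²/3² = -54.42280000 eV
|E_3| = 54.42280000 eV

Convert to Joules:
KE = 54.42280000 eV × (1.602177 × 10⁻¹⁹ J/eV) = 8.7194958e-18 J

Using KE = ½mv²:
v = √(2·KE/m_e)
v = √(2 × 8.7194958e-18 J / 9.10938 × 10⁻³¹ kg)
v = 4.37539e+06 m/s

This is approximately 1.459471% the speed of light.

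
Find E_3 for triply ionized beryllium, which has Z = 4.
-24.18791 eV

For hydrogen-like ions, the energy levels scale with Z²:
E_n = -13.6057 Z² / n² eV

For Be³⁺ (Z = 4) at n = 3:
E_3 = -13.6057 × 4² / 3²
E_3 = -13.6057 × 16 / 9
E_3 = -217.6912 / 9
E_3 = -24.18791 eV

The energy is 16 times more negative than hydrogen at the same n due to the stronger nuclear charge.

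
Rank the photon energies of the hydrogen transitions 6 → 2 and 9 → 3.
6 → 2

Calculate the energy for each transition:

Transition 6 → 2:
ΔE₁ = |E_2 - E_6| = |-13.6057/2² - (-13.6057/6²)|
ΔE₁ = |-3.40142500000 - (-0.37793611111)| = 3.02348889 eV

Transition 9 → 3:
ΔE₂ = |E_3 - E_9| = |-13.6057/3² - (-13.6057/9²)|
ΔE₂ = |-1.51174444444 - (-0.16797160494)| = 1.34377284 eV

Since 3.02348889 eV > 1.34377284 eV, the transition 6 → 2 emits the more energetic photon.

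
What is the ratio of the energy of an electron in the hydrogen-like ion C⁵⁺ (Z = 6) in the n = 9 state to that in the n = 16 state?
3.16049

Using E_n = -13.6057 Z² / n² eV with Z = 6:

E_9 = -13.6057 × 6² / 9² = -489.8052 / 81 = -6.04697777778 eV
E_16 = -13.6057 × 6² / 16² = -489.8052 / 256 = -1.91330156250 eV

The ratio is:
E_9/E_16 = (-6.04697777778) / (-1.91330156250)
E_9/E_16 = (-489.8052/81) / (-489.8052/256)
E_9/E_16 = 256/81
E_9/E_16 = 3.16049
(Note: the Z² factors cancel in the ratio.)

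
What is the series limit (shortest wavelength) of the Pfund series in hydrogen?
2278.163 nm

The series limit corresponds to the transition from n = ∞ to n = 5.
This is the highest energy (shortest wavelength) transition in the Pfund series.

E_∞ = 0 eV
E_5 = -13.6057 / 5² = -0.544228000 eV

Energy at series limit:
ΔE = E_∞ - E_5 = 0 - (-0.544228000) = 0.544228000 eV
λ = hc/E = 1239.84 eV·nm / 0.544228000 eV = 2278.163 nm

This energy equals the ionization energy from the n = 5 state of hydrogen.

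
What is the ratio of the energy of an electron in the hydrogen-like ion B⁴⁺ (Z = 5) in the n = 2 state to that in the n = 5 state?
6.25

Using E_n = -13.6057 Z² / n² eV with Z = 5:

E_2 = -13.6057 × 5² / 2² = -340.1425 / 4 = -85.03562500 eV
E_5 = -13.6057 × 5² / 5² = -340.1425 / 25 = -13.60570000 eV

The ratio is:
E_2/E_5 = (-85.03562500) / (-13.60570000)
E_2/E_5 = (-340.1425/4) / (-340.1425/25)
E_2/E_5 = 25/4
E_2/E_5 = 6.25
(Note: the Z² factors cancel in the ratio.)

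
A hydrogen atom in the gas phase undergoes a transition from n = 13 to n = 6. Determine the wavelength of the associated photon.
4168.52 nm

First, find the transition energy using E_n = -13.6057 / n² eV:
E_13 = -13.6057 / 13² = -0.08050710 eV
E_6 = -13.6057 / 6² = -0.37793611 eV

Photon energy: |ΔE| = |E_6 - E_13| = 0.29742901 eV

Convert to wavelength using E = hc/λ with hc = 1239.84 eV·nm:
λ = hc/E = 1239.84 eV·nm / 0.29742901 eV
λ = 4168.52 nm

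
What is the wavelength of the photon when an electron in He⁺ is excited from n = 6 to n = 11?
1167.4914 nm

First, find the transition energy using E_n = -13.6057 Z² / n² eV:
E_6 = -13.6057 × 2² / 6² = -1.511744444 eV
E_11 = -13.6057 × 2² / 11² = -0.449775207 eV

Photon energy: |ΔE| = |E_11 - E_6| = 1.061969237 eV

Convert to wavelength using E = hc/λ with hc = 1239.84 eV·nm:
λ = hc/E = 1239.84 eV·nm / 1.061969237 eV
λ = 1167.4914 nm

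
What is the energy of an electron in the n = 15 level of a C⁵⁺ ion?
-2.177 eV

For hydrogen-like ions, the energy levels scale with Z²:
E_n = -13.6057 Z² / n² eV

For C⁵⁺ (Z = 6) at n = 15:
E_15 = -13.6057 × 6² / 15²
E_15 = -13.6057 × 36 / 225
E_15 = -489.8052 / 225
E_15 = -2.177 eV

The energy is 36 times more negative than hydrogen at the same n due to the stronger nuclear charge.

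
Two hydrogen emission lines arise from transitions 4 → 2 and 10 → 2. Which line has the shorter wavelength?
10 → 2

Calculate the energy for each transition:

Transition 4 → 2:
ΔE₁ = |E_2 - E_4| = |-13.6057/2² - (-13.6057/4²)|
ΔE₁ = |-3.4014250000 - (-0.8503562500)| = 2.5510688 eV

Transition 10 → 2:
ΔE₂ = |E_2 - E_10| = |-13.6057/2² - (-13.6057/10²)|
ΔE₂ = |-3.4014250000 - (-0.1360570000)| = 3.2653680 eV

Since 3.2653680 eV > 2.5510688 eV, the transition 10 → 2 emits the more energetic photon.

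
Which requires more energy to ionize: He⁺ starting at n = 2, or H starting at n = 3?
He⁺ at n = 2 (E = -13.60570 eV)

Using E_n = -13.6057 Z² / n² eV:

He⁺ (Z = 2) at n = 2:
E = -13.6057 × 2² / 2² = -13.6057 × 4 / 4 = -13.60570000 eV

H (Z = 1) at n = 3:
E = -13.6057 × 1² / 3² = -13.6057 × 1 / 9 = -1.51174444 eV

Since -13.60570000 eV < -1.51174444 eV,
He⁺ at n = 2 is more tightly bound (requires more energy to ionize).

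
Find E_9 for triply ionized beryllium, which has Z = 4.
-2.688 eV

For hydrogen-like ions, the energy levels scale with Z²:
E_n = -13.6057 Z² / n² eV

For Be³⁺ (Z = 4) at n = 9:
E_9 = -13.6057 × 4² / 9²
E_9 = -13.6057 × 16 / 81
E_9 = -217.6912 / 81
E_9 = -2.688 eV

The energy is 16 times more negative than hydrogen at the same n due to the stronger nuclear charge.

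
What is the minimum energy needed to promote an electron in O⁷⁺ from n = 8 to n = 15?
9.7356 eV

The energy levels of a hydrogen-like atom are E_n = -13.6057 Z² eV / n².

Energy at n = 8: E_8 = -13.6057 × 8² / 8² = -13.6057000 eV
Energy at n = 15: E_15 = -13.6057 × 8² / 15² = -3.8700658 eV

The excitation energy is the difference:
ΔE = E_15 - E_8
ΔE = -3.8700658 - (-13.6057000)
ΔE = 9.7356 eV

Since this is positive, energy must be absorbed (photon absorption).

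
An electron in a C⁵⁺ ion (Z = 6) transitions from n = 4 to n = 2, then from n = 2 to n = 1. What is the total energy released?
459.192 eV

The energy levels of C⁵⁺ are E_n = -13.6057 × 6² / n² eV.

First transition (4 → 2):
ΔE₁ = |E_2 - E_4|
ΔE₁ = |-122.451300000 - (-30.612825000)| = 91.838475 eV

Second transition (2 → 1):
ΔE₂ = |E_1 - E_2|
ΔE₂ = |-489.805200000 - (-122.451300000)| = 367.353900 eV

Total energy released:
E_total = ΔE₁ + ΔE₂ = 91.838475 + 367.353900 = 459.192 eV

Note: This equals the direct transition 4 → 1: 459.192 eV ✓
Energy is conserved regardless of the path taken.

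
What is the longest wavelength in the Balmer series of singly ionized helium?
164.027724 nm

The longest wavelength corresponds to the smallest energy transition in the series.
The Balmer series has all transitions ending at n_f = 2.

For He⁺ (Z = 2), the first line (α-line) is the jump from n = 3 to n = 2:
E_3 = -13.6057 × 2² / 3² = -6.0469777778 eV
E_2 = -13.6057 × 2² / 2² = -13.6057000000 eV
ΔE = E_3 - E_2 = 7.5587222222 eV

λ = hc/E = 1239.84 eV·nm / 7.5587222222 eV
λ = 164.027724 nm

This is the α-line of the Balmer series in He⁺.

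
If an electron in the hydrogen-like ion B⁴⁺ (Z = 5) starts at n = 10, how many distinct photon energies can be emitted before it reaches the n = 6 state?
10

The electron can occupy levels n = 6, 7, ..., 10 during de-excitation — that is m = 10 - 6 + 1 = 5 distinct levels.

The number of distinct spectral lines equals the number of ways to choose 2 of these m levels (each pair gives one possible emission transition):

Number of lines = m(m-1)/2 = 5×4/2 = 10

These correspond to all possible transitions between the 5 levels:
10 → 9, 10 → 8, 10 → 7, 10 → 6, 9 → 8, 9 → 7, 9 → 6, 8 → 7...

Each transition produces a photon with a unique energy (and thus wavelength). This count does not depend on Z.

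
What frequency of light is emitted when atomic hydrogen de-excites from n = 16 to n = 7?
5.43e+13 Hz

First, find the transition energy:
E_16 = -13.6057 / 16² = -0.053147 eV
E_7 = -13.6057 / 7² = -0.277667 eV
|ΔE| = |E_7 - E_16| = 0.224520 eV

Convert to Joules: E = 0.224520 eV × (1.602177 × 10⁻¹⁹ J/eV) = 3.5972e-20 J

Using E = hf:
f = E/h = 3.5972e-20 J / (6.62607 × 10⁻³⁴ J·s)
f = 5.43e+13 Hz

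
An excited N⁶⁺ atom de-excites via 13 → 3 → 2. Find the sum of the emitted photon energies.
162.725 eV

The energy levels of N⁶⁺ are E_n = -13.6057 × 7² / n² eV.

First transition (13 → 3):
ΔE₁ = |E_3 - E_13|
ΔE₁ = |-74.075477778 - (-3.944847929)| = 70.130630 eV

Second transition (3 → 2):
ΔE₂ = |E_2 - E_3|
ΔE₂ = |-166.669825000 - (-74.075477778)| = 92.594347 eV

Total energy released:
E_total = ΔE₁ + ΔE₂ = 70.130630 + 92.594347 = 162.725 eV

Note: This equals the direct transition 13 → 2: 162.725 eV ✓
Energy is conserved regardless of the path taken.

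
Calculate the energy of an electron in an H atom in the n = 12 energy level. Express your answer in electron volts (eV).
-0.09448 eV

The energy levels of a hydrogen-like atom are given by:
E_n = -13.6057 eV / n²

For n = 12:
E_12 = -13.6057 eV / 12²
E_12 = -13.6057 eV / 144
E_12 = -0.09448 eV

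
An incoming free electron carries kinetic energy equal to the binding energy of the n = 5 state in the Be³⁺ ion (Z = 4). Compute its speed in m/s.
1.75015e+06 m/s (or 0.5838% of c)

The binding energy at n = 5 for Be³⁺ is:
E_5 = -13.6057 × 4²/5² = -8.70764800 eV
|E_5| = 8.70764800 eV

Convert to Joules:
KE = 8.70764800 eV × (1.602177 × 10⁻¹⁹ J/eV) = 1.3951193e-18 J

Using KE = ½mv²:
v = √(2·KE/m_e)
v = √(2 × 1.3951193e-18 J / 9.10938 × 10⁻³¹ kg)
v = 1.75015e+06 m/s

This is approximately 0.5838% the speed of light.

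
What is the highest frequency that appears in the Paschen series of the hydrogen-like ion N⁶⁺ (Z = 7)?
1.79e+16 Hz

The series limit corresponds to the transition from n = ∞ to n = 3.
This is the highest energy (shortest wavelength) transition in the Paschen series.

E_∞ = 0 eV
E_3 = -13.6057 × 7² / 3² = -74.0755 eV

Energy at series limit:
ΔE = E_∞ - E_3 = 0 - (-74.0755) = 74.0755 eV
E = 74.0755 eV × (1.602177 × 10⁻¹⁹ J/eV) = 1.1868e-17 J
f = E/h = 1.1868e-17 J / (6.62607 × 10⁻³⁴ J·s) = 1.79e+16 Hz

This energy equals the ionization energy from the n = 3 state of N⁶⁺.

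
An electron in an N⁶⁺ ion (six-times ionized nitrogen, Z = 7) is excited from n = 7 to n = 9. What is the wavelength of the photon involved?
230.66399 nm

First, find the transition energy using E_n = -13.6057 Z² / n² eV:
E_7 = -13.6057 × 7² / 7² = -13.605700000 eV
E_9 = -13.6057 × 7² / 9² = -8.230608642 eV

Photon energy: |ΔE| = |E_9 - E_7| = 5.375091358 eV

Convert to wavelength using E = hc/λ with hc = 1239.84 eV·nm:
λ = hc/E = 1239.84 eV·nm / 5.375091358 eV
λ = 230.66399 nm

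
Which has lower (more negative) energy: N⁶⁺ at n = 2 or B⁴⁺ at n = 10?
N⁶⁺ at n = 2 (E = -166.670 eV)

Using E_n = -13.6057 Z² / n² eV:

N⁶⁺ (Z = 7) at n = 2:
E = -13.6057 × 7² / 2² = -13.6057 × 49 / 4 = -166.669825 eV

B⁴⁺ (Z = 5) at n = 10:
E = -13.6057 × 5² / 10² = -13.6057 × 25 / 100 = -3.401425 eV

Since -166.669825 eV < -3.401425 eV,
N⁶⁺ at n = 2 is more tightly bound (requires more energy to ionize).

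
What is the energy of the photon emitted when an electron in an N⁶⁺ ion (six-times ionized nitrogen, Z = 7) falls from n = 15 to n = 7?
10.64 eV

The energy levels are E_n = -13.6057 Z² eV / n².

Energy at n = 15: E_15 = -13.6057 × 7² / 15² = -2.96302 eV
Energy at n = 7: E_7 = -13.6057 × 7² / 7² = -13.60570 eV

For emission (electron falling to lower state), the photon energy is:
E_photon = E_15 - E_7 = |-2.96302 - (-13.60570)|
E_photon = 10.64 eV

This energy is carried away by the emitted photon.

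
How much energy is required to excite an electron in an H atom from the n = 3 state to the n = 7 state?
1.234 eV

The energy levels of a hydrogen-like atom are E_n = -13.6057 eV / n².

Energy at n = 3: E_3 = -13.6057 / 3² = -1.511744 eV
Energy at n = 7: E_7 = -13.6057 / 7² = -0.277667 eV

The excitation energy is the difference:
ΔE = E_7 - E_3
ΔE = -0.277667 - (-1.511744)
ΔE = 1.234 eV

Since this is positive, energy must be absorbed (photon absorption).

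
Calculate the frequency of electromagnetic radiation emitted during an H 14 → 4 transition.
1.88830e+14 Hz

First, find the transition energy:
E_14 = -13.6057 / 14² = -0.069416837 eV
E_4 = -13.6057 / 4² = -0.850356250 eV
|ΔE| = |E_4 - E_14| = 0.780939413 eV

Convert to Joules: E = 0.780939413 eV × (1.602177 × 10⁻¹⁹ J/eV) = 1.2512032e-19 J

Using E = hf:
f = E/h = 1.2512032e-19 J / (6.62607 × 10⁻³⁴ J·s)
f = 1.88830e+14 Hz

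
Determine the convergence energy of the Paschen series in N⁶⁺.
74.07548 eV

The series limit corresponds to the transition from n = ∞ to n = 3.
This is the highest energy (shortest wavelength) transition in the Paschen series.

E_∞ = 0 eV
E_3 = -13.6057 × 7² / 3² = -74.07548 eV

Energy at series limit:
ΔE = E_∞ - E_3 = 0 - (-74.07548) = 74.07548 eV

This energy equals the ionization energy from the n = 3 state of N⁶⁺.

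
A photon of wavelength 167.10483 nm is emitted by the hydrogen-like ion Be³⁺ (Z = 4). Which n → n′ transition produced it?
n = 13 → n = 5

First, find the photon energy from the wavelength (hc = 1239.84 eV·nm):
E = hc/λ = 1239.84 eV·nm / 167.10483 nm = 7.4195342 eV

The energy levels of Be³⁺ satisfy E_n = -13.6057 × 4² / n² eV, so an emission n_i → n_f releases
ΔE = 13.6057 × 4² × (1/n_f² − 1/n_i²) eV.

Setting ΔE equal to the photon energy:
1/n_f² − 1/n_i² = 7.4195342 / (13.6057 × 4²) = 0.034082839

Since 1/n_i² must be positive, we need 1/n_f² > 0.034082839, i.e. n_f ≤ 5. For each allowed n_f, solve n_i = (1/n_f² − 0.034082839)^(−1/2) and check whether it is a whole number:
  n_f = 1: 1/n_i² = 1.000000000 − 0.034082839 = 0.965917161 → n_i = 1.017  (not an integer) ✗
  n_f = 2: 1/n_i² = 0.250000000 − 0.034082839 = 0.215917161 → n_i = 2.152  (not an integer) ✗
  n_f = 3: 1/n_i² = 0.111111111 − 0.034082839 = 0.077028272 → n_i = 3.603  (not an integer) ✗
  n_f = 4: 1/n_i² = 0.062500000 − 0.034082839 = 0.028417161 → n_i = 5.932  (not an integer) ✗
  n_f = 5: 1/n_i² = 0.040000000 − 0.034082839 = 0.005917161 → n_i = 13.000  → integer, n_i = 13 ✓

Only n_f = 5 gives an integer upper level, n_i = 13.

The transition is from n = 13 to n = 5 (emission).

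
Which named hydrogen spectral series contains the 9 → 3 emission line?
Paschen series

The spectral series in hydrogen are named based on the final (lower) energy level:
- Lyman series: n_final = 1 (ultraviolet)
- Balmer series: n_final = 2 (visible/near-UV)
- Paschen series: n_final = 3 (infrared)
- Brackett series: n_final = 4 (infrared)
- Pfund series: n_final = 5 (far infrared)

Since this transition ends at n = 3, it belongs to the Paschen series.

For reference, this 9 → 3 line has photon energy
ΔE = 13.6057 eV × (1/3² - 1/9²) = 1.343773 eV,
corresponding to wavelength λ = hc/ΔE = 1239.84 eV·nm / 1.343773 eV = 922.66 nm in the infrared region.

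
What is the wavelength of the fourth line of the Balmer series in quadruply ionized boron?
16.402772 nm

The lines of a series are numbered from the longest wavelength (smallest ΔE) outward; the fourth line is the transition from n = n_f + 4 to n_f.
The Balmer series has all transitions ending at n_f = 2.

For B⁴⁺ (Z = 5), the fourth line (δ-line) is the jump from n = 6 to n = 2:
E_6 = -13.6057 × 5² / 6² = -9.44840278 eV
E_2 = -13.6057 × 5² / 2² = -85.03562500 eV
ΔE = E_6 - E_2 = 75.58722222 eV

λ = hc/E = 1239.84 eV·nm / 75.58722222 eV
λ = 16.402772 nm

This is the δ-line of the Balmer series in B⁴⁺.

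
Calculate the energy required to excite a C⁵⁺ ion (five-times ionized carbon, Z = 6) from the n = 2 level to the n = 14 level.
119.952 eV

The energy levels of a hydrogen-like atom are E_n = -13.6057 Z² eV / n².

Energy at n = 2: E_2 = -13.6057 × 6² / 2² = -122.451300 eV
Energy at n = 14: E_14 = -13.6057 × 6² / 14² = -2.499006 eV

The excitation energy is the difference:
ΔE = E_14 - E_2
ΔE = -2.499006 - (-122.451300)
ΔE = 119.952 eV

Since this is positive, energy must be absorbed (photon absorption).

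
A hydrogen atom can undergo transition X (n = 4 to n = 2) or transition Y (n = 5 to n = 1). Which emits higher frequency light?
5 → 1

Calculate the energy for each transition:

Transition 4 → 2:
ΔE₁ = |E_2 - E_4| = |-13.6057/2² - (-13.6057/4²)|
ΔE₁ = |-3.401425000 - (-0.850356250)| = 2.551069 eV

Transition 5 → 1:
ΔE₂ = |E_1 - E_5| = |-13.6057/1² - (-13.6057/5²)|
ΔE₂ = |-13.605700000 - (-0.544228000)| = 13.061472 eV

Since 13.061472 eV > 2.551069 eV, the transition 5 → 1 emits the more energetic photon.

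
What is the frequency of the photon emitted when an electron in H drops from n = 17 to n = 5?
1.20210e+14 Hz

First, find the transition energy:
E_17 = -13.6057 / 17² = -0.047078547 eV
E_5 = -13.6057 / 5² = -0.544228000 eV
|ΔE| = |E_5 - E_17| = 0.497149453 eV

Convert to Joules: E = 0.497149453 eV × (1.602177 × 10⁻¹⁹ J/eV) = 7.9652142e-20 J

Using E = hf:
f = E/h = 7.9652142e-20 J / (6.62607 × 10⁻³⁴ J·s)
f = 1.20210e+14 Hz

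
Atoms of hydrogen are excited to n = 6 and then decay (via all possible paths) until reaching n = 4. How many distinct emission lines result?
3

The electron can occupy levels n = 4, 5, ..., 6 during de-excitation — that is m = 6 - 4 + 1 = 3 distinct levels.

The number of distinct spectral lines equals the number of ways to choose 2 of these m levels (each pair gives one possible emission transition):

Number of lines = m(m-1)/2 = 3×2/2 = 3

These correspond to all possible transitions between the 3 levels:
6 → 5, 6 → 4, 5 → 4

Each transition produces a photon with a unique energy (and thus wavelength). This count does not depend on Z.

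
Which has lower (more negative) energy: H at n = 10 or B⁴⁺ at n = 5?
B⁴⁺ at n = 5 (E = -13.605700 eV)

Using E_n = -13.6057 Z² / n² eV:

H (Z = 1) at n = 10:
E = -13.6057 × 1² / 10² = -13.6057 × 1 / 100 = -0.136057000 eV

B⁴⁺ (Z = 5) at n = 5:
E = -13.6057 × 5² / 5² = -13.6057 × 25 / 25 = -13.605700000 eV

Since -13.605700000 eV < -0.136057000 eV,
B⁴⁺ at n = 5 is more tightly bound (requires more energy to ionize).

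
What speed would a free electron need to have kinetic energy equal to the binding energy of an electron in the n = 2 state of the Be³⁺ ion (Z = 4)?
4.37539e+06 m/s (or 1.45947% of c)

The binding energy at n = 2 for Be³⁺ is:
E_2 = -13.6057 × 4²/2² = -54.4228000 eV
|E_2| = 54.4228000 eV

Convert to Joules:
KE = 54.4228000 eV × (1.602177 × 10⁻¹⁹ J/eV) = 8.7194958e-18 J

Using KE = ½mv²:
v = √(2·KE/m_e)
v = √(2 × 8.7194958e-18 J / 9.10938 × 10⁻³¹ kg)
v = 4.37539e+06 m/s

This is approximately 1.45947% the speed of light.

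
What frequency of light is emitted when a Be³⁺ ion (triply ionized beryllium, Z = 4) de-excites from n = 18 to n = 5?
1.94e+15 Hz

First, find the transition energy:
E_18 = -13.6057 × 4² / 18² = -0.67188642 eV
E_5 = -13.6057 × 4² / 5² = -8.70764800 eV
|ΔE| = |E_5 - E_18| = 8.03576158 eV

Convert to Joules: E = 8.03576158 eV × (1.602177 × 10⁻¹⁹ J/eV) = 1.2875e-18 J

Using E = hf:
f = E/h = 1.2875e-18 J / (6.62607 × 10⁻³⁴ J·s)
f = 1.94e+15 Hz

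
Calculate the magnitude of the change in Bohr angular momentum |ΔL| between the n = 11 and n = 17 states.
6.32743e-34 J·s (or 6ℏ)

In the Bohr model, L_n = nℏ where ℏ = 1.0545718e-34 J·s.

L_17 = 17ℏ = 1.7927721e-33 J·s
L_11 = 11ℏ = 1.1600290e-33 J·s

ΔL = L_17 - L_11 = (17 - 11)ℏ = 6ℏ
ΔL = 6 × 1.0545718e-34 J·s = 6.32743e-34 J·s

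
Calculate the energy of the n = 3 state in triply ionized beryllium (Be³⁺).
-24.18791 eV

For hydrogen-like ions, the energy levels scale with Z²:
E_n = -13.6057 Z² / n² eV

For Be³⁺ (Z = 4) at n = 3:
E_3 = -13.6057 × 4² / 3²
E_3 = -13.6057 × 16 / 9
E_3 = -217.6912 / 9
E_3 = -24.18791 eV

The energy is 16 times more negative than hydrogen at the same n due to the stronger nuclear charge.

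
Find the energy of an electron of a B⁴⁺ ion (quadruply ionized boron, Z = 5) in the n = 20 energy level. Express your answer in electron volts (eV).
-0.8504 eV

The energy levels of a hydrogen-like atom are given by:
E_n = -13.6057 Z² / n² eV  (with Z = 5 for B⁴⁺)

For n = 20:
E_20 = -13.6057 × 5² / 20²
E_20 = -13.6057 × 25 / 400
E_20 = -0.8504 eV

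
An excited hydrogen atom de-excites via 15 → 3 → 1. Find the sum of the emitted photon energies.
13.54523 eV

The energy levels of hydrogen are E_n = -13.6057 / n² eV.

First transition (15 → 3):
ΔE₁ = |E_3 - E_15|
ΔE₁ = |-1.51174444444 - (-0.06046977778)| = 1.45127467 eV

Second transition (3 → 1):
ΔE₂ = |E_1 - E_3|
ΔE₂ = |-13.60570000000 - (-1.51174444444)| = 12.09395556 eV

Total energy released:
E_total = ΔE₁ + ΔE₂ = 1.45127467 + 12.09395556 = 13.54523 eV

Note: This equals the direct transition 15 → 1: 13.54523 eV ✓
Energy is conserved regardless of the path taken.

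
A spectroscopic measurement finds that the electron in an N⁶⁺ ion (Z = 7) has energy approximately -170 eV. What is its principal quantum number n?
n = 2

The exact energy levels follow E_n = -13.6057 Z² / n² eV with Z = 7.

The measured value (-170 eV) is reported to only 2 significant figures, so we must test candidate n values and see which one matches to that precision.

Candidate energies:
  n = 1:  E = -13.6057 × 7² / 1² = -666.67930 eV
  n = 2:  E = -13.6057 × 7² / 2² = -166.66983 eV  ← matches
  n = 3:  E = -13.6057 × 7² / 3² = -74.07548 eV
  n = 4:  E = -13.6057 × 7² / 4² = -41.66746 eV

Checking against the measurement of -170 eV (2 sig figs), only n = 2 agrees:
E_2 = -166.66983 eV, which rounds to -170 eV ✓

Therefore n = 2.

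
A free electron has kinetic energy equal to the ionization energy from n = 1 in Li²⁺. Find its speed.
6.563e+06 m/s (or 2.18921% of c)

The binding energy at n = 1 for Li²⁺ is:
E_1 = -13.6057 × 3²/1² = -122.4513000 eV
|E_1| = 122.4513000 eV

Convert to Joules:
KE = 122.4513000 eV × (1.602177 × 10⁻¹⁹ J/eV) = 1.96189e-17 J

Using KE = ½mv²:
v = √(2·KE/m_e)
v = √(2 × 1.96189e-17 J / 9.10938 × 10⁻³¹ kg)
v = 6.563e+06 m/s

This is approximately 2.18921% the speed of light.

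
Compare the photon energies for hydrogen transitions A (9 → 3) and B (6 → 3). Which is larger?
9 → 3

Calculate the energy for each transition:

Transition 9 → 3:
ΔE₁ = |E_3 - E_9| = |-13.6057/3² - (-13.6057/9²)|
ΔE₁ = |-1.51174444 - (-0.16797160)| = 1.34377 eV

Transition 6 → 3:
ΔE₂ = |E_3 - E_6| = |-13.6057/3² - (-13.6057/6²)|
ΔE₂ = |-1.51174444 - (-0.37793611)| = 1.13381 eV

Since 1.34377 eV > 1.13381 eV, the transition 9 → 3 emits the more energetic photon.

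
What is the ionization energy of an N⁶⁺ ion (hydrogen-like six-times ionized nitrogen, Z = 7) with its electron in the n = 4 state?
41.67 eV

The ionization energy is the energy needed to remove the electron completely (n → ∞).

For a hydrogen-like ion with Z = 7, E_n = -13.6057 Z² / n² eV.

At n = 4: E_4 = -13.6057 × 7² / 4² = -41.66746 eV
At n = ∞: E_∞ = 0 eV

Ionization energy = E_∞ - E_4 = 0 - (-41.66746) = 41.66746 eV
Ionization energy ≈ 41.67 eV

This is also called the binding energy of the electron in state n = 4.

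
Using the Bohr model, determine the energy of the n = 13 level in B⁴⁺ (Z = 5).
-2.012678 eV

For hydrogen-like ions, the energy levels scale with Z²:
E_n = -13.6057 Z² / n² eV

For B⁴⁺ (Z = 5) at n = 13:
E_13 = -13.6057 × 5² / 13²
E_13 = -13.6057 × 25 / 169
E_13 = -340.1425 / 169
E_13 = -2.012678 eV

The energy is 25 times more negative than hydrogen at the same n due to the stronger nuclear charge.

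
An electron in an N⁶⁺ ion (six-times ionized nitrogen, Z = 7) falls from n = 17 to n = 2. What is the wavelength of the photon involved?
7.5433 nm

First, find the transition energy using E_n = -13.6057 Z² / n² eV:
E_17 = -13.6057 × 7² / 17² = -2.306849 eV
E_2 = -13.6057 × 7² / 2² = -166.669825 eV

Photon energy: |ΔE| = |E_2 - E_17| = 164.362976 eV

Convert to wavelength using E = hc/λ with hc = 1239.84 eV·nm:
λ = hc/E = 1239.84 eV·nm / 164.362976 eV
λ = 7.5433 nm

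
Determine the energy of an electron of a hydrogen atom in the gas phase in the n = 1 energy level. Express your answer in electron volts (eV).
-13.605700 eV

The energy levels of a hydrogen-like atom are given by:
E_n = -13.6057 eV / n²

For n = 1:
E_1 = -13.6057 eV / 1²
E_1 = -13.6057 eV / 1
E_1 = -13.605700 eV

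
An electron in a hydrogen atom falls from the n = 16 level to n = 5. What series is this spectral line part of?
Pfund series

The spectral series in hydrogen are named based on the final (lower) energy level:
- Lyman series: n_final = 1 (ultraviolet)
- Balmer series: n_final = 2 (visible/near-UV)
- Paschen series: n_final = 3 (infrared)
- Brackett series: n_final = 4 (infrared)
- Pfund series: n_final = 5 (far infrared)

Since this transition ends at n = 5, it belongs to the Pfund series.

For reference, this 16 → 5 line has photon energy
ΔE = 13.6057 eV × (1/5² - 1/16²) = 0.49108073438 eV,
corresponding to wavelength λ = hc/ΔE = 1239.84 eV·nm / 0.49108073438 eV = 2524.71725 nm in the far infrared region.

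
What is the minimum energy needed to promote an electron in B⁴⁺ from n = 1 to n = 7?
333.200816 eV

The energy levels of a hydrogen-like atom are E_n = -13.6057 Z² eV / n².

Energy at n = 1: E_1 = -13.6057 × 5² / 1² = -340.142500000 eV
Energy at n = 7: E_7 = -13.6057 × 5² / 7² = -6.941683673 eV

The excitation energy is the difference:
ΔE = E_7 - E_1
ΔE = -6.941683673 - (-340.142500000)
ΔE = 333.200816 eV

Since this is positive, energy must be absorbed (photon absorption).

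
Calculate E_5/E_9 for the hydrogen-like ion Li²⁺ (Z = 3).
3.24

Using E_n = -13.6057 Z² / n² eV with Z = 3:

E_5 = -13.6057 × 3² / 5² = -122.4513 / 25 = -4.89805200 eV
E_9 = -13.6057 × 3² / 9² = -122.4513 / 81 = -1.51174444 eV

The ratio is:
E_5/E_9 = (-4.89805200) / (-1.51174444)
E_5/E_9 = (-122.4513/25) / (-122.4513/81)
E_5/E_9 = 81/25
E_5/E_9 = 3.24
(Note: the Z² factors cancel in the ratio.)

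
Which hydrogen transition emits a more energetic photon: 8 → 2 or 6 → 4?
8 → 2

Calculate the energy for each transition:

Transition 8 → 2:
ΔE₁ = |E_2 - E_8| = |-13.6057/2² - (-13.6057/8²)|
ΔE₁ = |-3.4014250000 - (-0.2125890625)| = 3.1888359 eV

Transition 6 → 4:
ΔE₂ = |E_4 - E_6| = |-13.6057/4² - (-13.6057/6²)|
ΔE₂ = |-0.8503562500 - (-0.3779361111)| = 0.4724201 eV

Since 3.1888359 eV > 0.4724201 eV, the transition 8 → 2 emits the more energetic photon.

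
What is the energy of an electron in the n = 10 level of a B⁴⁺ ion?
-3.401 eV

For hydrogen-like ions, the energy levels scale with Z²:
E_n = -13.6057 Z² / n² eV

For B⁴⁺ (Z = 5) at n = 10:
E_10 = -13.6057 × 5² / 10²
E_10 = -13.6057 × 25 / 100
E_10 = -340.1425 / 100
E_10 = -3.401 eV

The energy is 25 times more negative than hydrogen at the same n due to the stronger nuclear charge.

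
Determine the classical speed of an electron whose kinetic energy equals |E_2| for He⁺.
2.18769e+06 m/s (or 0.72974% of c)

The binding energy at n = 2 for He⁺ is:
E_2 = -13.6057 × 2²/2² = -13.6057000 eV
|E_2| = 13.6057000 eV

Convert to Joules:
KE = 13.6057000 eV × (1.602177 × 10⁻¹⁹ J/eV) = 2.1798740e-18 J

Using KE = ½mv²:
v = √(2·KE/m_e)
v = √(2 × 2.1798740e-18 J / 9.10938 × 10⁻³¹ kg)
v = 2.18769e+06 m/s

This is approximately 0.72974% the speed of light.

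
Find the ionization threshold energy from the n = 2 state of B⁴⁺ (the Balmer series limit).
85.03563 eV

The series limit corresponds to the transition from n = ∞ to n = 2.
This is the highest energy (shortest wavelength) transition in the Balmer series.

E_∞ = 0 eV
E_2 = -13.6057 × 5² / 2² = -85.03563 eV

Energy at series limit:
ΔE = E_∞ - E_2 = 0 - (-85.03563) = 85.03563 eV

This energy equals the ionization energy from the n = 2 state of B⁴⁺.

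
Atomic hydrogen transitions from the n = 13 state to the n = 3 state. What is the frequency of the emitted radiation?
3.46e+14 Hz

First, find the transition energy:
E_13 = -13.6057 / 13² = -0.080507 eV
E_3 = -13.6057 / 3² = -1.511744 eV
|ΔE| = |E_3 - E_13| = 1.431237 eV

Convert to Joules: E = 1.431237 eV × (1.602177 × 10⁻¹⁹ J/eV) = 2.2931e-19 J

Using E = hf:
f = E/h = 2.2931e-19 J / (6.62607 × 10⁻³⁴ J·s)
f = 3.46e+14 Hz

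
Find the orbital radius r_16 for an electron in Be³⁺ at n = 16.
3.386734 nm (or 33.867342 Å)

The Bohr radius formula is:
r_n = n² a₀ / Z

where a₀ = 0.052917721 nm is the Bohr radius.

For Be³⁺ (Z = 4) at n = 16:
r_16 = 16² × 0.052917721 nm / 4
r_16 = 256 × 0.052917721 nm / 4
r_16 = 13.5469366 nm / 4
r_16 = 3.386734 nm

The electron orbits at approximately 3.386734 nm from the nucleus.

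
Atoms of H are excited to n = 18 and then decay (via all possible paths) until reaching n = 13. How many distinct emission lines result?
15

The electron can occupy levels n = 13, 14, ..., 18 during de-excitation — that is m = 18 - 13 + 1 = 6 distinct levels.

The number of distinct spectral lines equals the number of ways to choose 2 of these m levels (each pair gives one possible emission transition):

Number of lines = m(m-1)/2 = 6×5/2 = 15

These correspond to all possible transitions between the 6 levels:
18 → 17, 18 → 16, 18 → 15, 18 → 14, 18 → 13, 17 → 16, 17 → 15, 17 → 14...

Each transition produces a photon with a unique energy (and thus wavelength). This count does not depend on Z.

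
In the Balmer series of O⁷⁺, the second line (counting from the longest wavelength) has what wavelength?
7.593876 nm

The lines of a series are numbered from the longest wavelength (smallest ΔE) outward; the second line is the transition from n = n_f + 2 to n_f.
The Balmer series has all transitions ending at n_f = 2.

For O⁷⁺ (Z = 8), the second line (β-line) is the jump from n = 4 to n = 2:
E_4 = -13.6057 × 8² / 4² = -54.42280000 eV
E_2 = -13.6057 × 8² / 2² = -217.69120000 eV
ΔE = E_4 - E_2 = 163.26840000 eV

λ = hc/E = 1239.84 eV·nm / 163.26840000 eV
λ = 7.593876 nm

This is the β-line of the Balmer series in O⁷⁺.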